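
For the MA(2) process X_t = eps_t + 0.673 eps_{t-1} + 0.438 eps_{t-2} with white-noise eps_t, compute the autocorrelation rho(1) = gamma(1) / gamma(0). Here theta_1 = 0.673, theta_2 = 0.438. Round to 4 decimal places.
\rho(1) = 0.5884

For an MA(q) process with theta_0 = 1, the autocovariance is
  gamma(k) = sigma^2 * sum_{i=0..q-k} theta_i * theta_{i+k},
and rho(k) = gamma(k) / gamma(0). Sigma^2 cancels.
  numerator   = (1)*(0.673) + (0.673)*(0.438) = 0.967774.
  denominator = (1)^2 + (0.673)^2 + (0.438)^2 = 1.644773.
  rho(1) = 0.967774 / 1.644773 = 0.5884.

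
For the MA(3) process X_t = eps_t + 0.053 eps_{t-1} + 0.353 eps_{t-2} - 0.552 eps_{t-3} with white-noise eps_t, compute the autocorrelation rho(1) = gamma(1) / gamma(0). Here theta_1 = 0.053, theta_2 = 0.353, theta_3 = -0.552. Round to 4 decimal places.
\rho(1) = -0.0860

For an MA(q) process with theta_0 = 1, the autocovariance is
  gamma(k) = sigma^2 * sum_{i=0..q-k} theta_i * theta_{i+k},
and rho(k) = gamma(k) / gamma(0). Sigma^2 cancels.
  numerator   = (1)*(0.053) + (0.053)*(0.353) + (0.353)*(-0.552) = -0.123147.
  denominator = (1)^2 + (0.053)^2 + (0.353)^2 + (-0.552)^2 = 1.432122.
  rho(1) = -0.123147 / 1.432122 = -0.0860.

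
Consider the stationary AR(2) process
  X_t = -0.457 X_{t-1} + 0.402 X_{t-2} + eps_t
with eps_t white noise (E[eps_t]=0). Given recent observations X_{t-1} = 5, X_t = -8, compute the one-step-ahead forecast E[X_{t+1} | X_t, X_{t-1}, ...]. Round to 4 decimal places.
E[X_{t+1} \mid \mathcal F_t] = 5.6660

For an AR(p) model X_t = c + sum_i phi_i X_{t-i} + eps_t, the
one-step-ahead conditional mean is
  E[X_{t+1} | X_t, ...] = c + sum_i phi_i X_{t+1-i}.
Substitute known values:
  E[X_{t+1} | ...] = (-0.457) * (-8) + (0.402) * (5)
                   = 5.6660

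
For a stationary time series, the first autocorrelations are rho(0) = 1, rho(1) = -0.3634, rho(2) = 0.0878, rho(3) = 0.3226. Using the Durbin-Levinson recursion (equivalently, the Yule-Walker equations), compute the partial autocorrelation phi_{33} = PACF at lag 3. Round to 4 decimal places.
\phi_{33} = 0.3900

The PACF at lag k is phi_{kk}, the last component of the solution
to the Yule-Walker system G_k phi = r_k where
  (G_k)_{ij} = rho(|i - j|), (r_k)_i = rho(i), i,j = 1..k.
Equivalently, Durbin-Levinson gives phi_{kk} iteratively:
  phi_{11} = rho(1)
  phi_{kk} = [rho(k) - sum_{j=1..k-1} phi_{k-1,j} rho(k-j)]
            / [1 - sum_{j=1..k-1} phi_{k-1,j} rho(j)],
  phi_{k,j} = phi_{k-1,j} - phi_{kk} phi_{k-1,k-j},  j = 1..k-1.
Step k = 1:
  phi_11 = rho(1) = -0.3634.
Step k = 2:
  phi_22 = [rho(2) - phi_11 rho(1)] / [1 - phi_11 rho(1)] = [0.0878 - (-0.3634)(-0.3634)] / [1 - (-0.3634)(-0.3634)]
         = -0.04425956 / 0.86794044 = -0.050994.
  Update: phi_21 = phi_11 - phi_22 phi_11 = -0.3634 - (-0.050994)(-0.3634) = -0.381931.
Step k = 3:
  phi_33 = [rho(3) - phi_21 rho(2) - phi_22 rho(1)] / [1 - phi_21 rho(1) - phi_22 rho(2)]
    numerator   = 0.3226 - (-0.381931)(0.0878) - (-0.050994)(-0.3634) = 0.33760242
    denominator = 1 - (-0.381931)(-0.3634) - (-0.050994)(0.0878) = 0.86568348
  phi_33 = 0.33760242 / 0.86568348 = 0.39.
Therefore phi_{33} = 0.3900.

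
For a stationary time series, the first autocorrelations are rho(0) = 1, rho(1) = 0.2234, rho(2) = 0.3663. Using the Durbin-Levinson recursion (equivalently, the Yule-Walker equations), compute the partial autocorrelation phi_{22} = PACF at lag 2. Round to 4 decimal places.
\phi_{22} = 0.3330

The PACF at lag k is phi_{kk}, the last component of the solution
to the Yule-Walker system G_k phi = r_k where
  (G_k)_{ij} = rho(|i - j|), (r_k)_i = rho(i), i,j = 1..k.
Equivalently, Durbin-Levinson gives phi_{kk} iteratively:
  phi_{11} = rho(1)
  phi_{kk} = [rho(k) - sum_{j=1..k-1} phi_{k-1,j} rho(k-j)]
            / [1 - sum_{j=1..k-1} phi_{k-1,j} rho(j)],
  phi_{k,j} = phi_{k-1,j} - phi_{kk} phi_{k-1,k-j},  j = 1..k-1.
Step k = 1:
  phi_11 = rho(1) = 0.2234.
Step k = 2:
  phi_22 = [rho(2) - phi_11 rho(1)] / [1 - phi_11 rho(1)] = [0.3663 - (0.2234)(0.2234)] / [1 - (0.2234)(0.2234)]
         = 0.31639244 / 0.95009244 = 0.333.
Therefore phi_{22} = 0.3330.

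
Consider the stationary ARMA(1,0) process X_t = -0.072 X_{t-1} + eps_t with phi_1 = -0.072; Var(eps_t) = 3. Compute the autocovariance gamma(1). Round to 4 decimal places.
\gamma(1) = -0.2171

Multiply the model equation by X_{t-k} and take expectations. With theta_0 = psi_0 = 1 and psi_j the MA(infinity) weights, this gives
  gamma(k) - sum_i phi_i gamma(k-i) = c_k,
  c_k = sigma^2 * sum_{j=k..q} theta_j psi_{j-k}   (c_k = 0 for k > q),
using gamma(-m) = gamma(m).
Pure AR (q = 0): c_0 = sigma^2 = 3, c_k = 0 for k >= 1.
Equations for k = 0 and k = 1 (AR order 1):
  gamma(0) = phi_1 gamma(1) + c_0
  gamma(1) = phi_1 gamma(0) + c_1
Substituting the second into the first: gamma(0) (1 - phi_1^2) = c_0 + phi_1 c_1, so
  gamma(0) = c_0 / (1 - phi_1^2) = 3 / (1 - (-0.072)^2) = 3 / 0.994816 = 3.015633.
  gamma(1) = phi_1 gamma(0) = (-0.072)(3.015633) = -0.217126.
Therefore gamma(1) = -0.2171 (to 4 decimal places).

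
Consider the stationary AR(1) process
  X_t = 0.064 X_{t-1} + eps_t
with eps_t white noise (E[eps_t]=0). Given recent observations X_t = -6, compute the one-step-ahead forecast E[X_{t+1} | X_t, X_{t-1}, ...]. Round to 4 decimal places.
E[X_{t+1} \mid \mathcal F_t] = -0.3840

For an AR(p) model X_t = c + sum_i phi_i X_{t-i} + eps_t, the
one-step-ahead conditional mean is
  E[X_{t+1} | X_t, ...] = c + sum_i phi_i X_{t+1-i}.
Substitute known values:
  E[X_{t+1} | ...] = (0.064) * (-6)
                   = -0.3840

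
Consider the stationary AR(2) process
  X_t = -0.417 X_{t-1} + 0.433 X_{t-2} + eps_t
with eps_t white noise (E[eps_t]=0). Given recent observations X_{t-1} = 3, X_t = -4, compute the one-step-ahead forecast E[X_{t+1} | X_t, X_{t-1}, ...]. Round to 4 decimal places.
E[X_{t+1} \mid \mathcal F_t] = 2.9670

For an AR(p) model X_t = c + sum_i phi_i X_{t-i} + eps_t, the
one-step-ahead conditional mean is
  E[X_{t+1} | X_t, ...] = c + sum_i phi_i X_{t+1-i}.
Substitute known values:
  E[X_{t+1} | ...] = (-0.417) * (-4) + (0.433) * (3)
                   = 2.9670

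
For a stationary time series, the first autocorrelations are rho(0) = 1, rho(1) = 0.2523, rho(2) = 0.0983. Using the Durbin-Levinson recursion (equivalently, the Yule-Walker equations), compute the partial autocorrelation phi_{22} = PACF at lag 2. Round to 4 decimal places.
\phi_{22} = 0.0370

The PACF at lag k is phi_{kk}, the last component of the solution
to the Yule-Walker system G_k phi = r_k where
  (G_k)_{ij} = rho(|i - j|), (r_k)_i = rho(i), i,j = 1..k.
Equivalently, Durbin-Levinson gives phi_{kk} iteratively:
  phi_{11} = rho(1)
  phi_{kk} = [rho(k) - sum_{j=1..k-1} phi_{k-1,j} rho(k-j)]
            / [1 - sum_{j=1..k-1} phi_{k-1,j} rho(j)],
  phi_{k,j} = phi_{k-1,j} - phi_{kk} phi_{k-1,k-j},  j = 1..k-1.
Step k = 1:
  phi_11 = rho(1) = 0.2523.
Step k = 2:
  phi_22 = [rho(2) - phi_11 rho(1)] / [1 - phi_11 rho(1)] = [0.0983 - (0.2523)(0.2523)] / [1 - (0.2523)(0.2523)]
         = 0.03464471 / 0.93634471 = 0.037.
Therefore phi_{22} = 0.0370.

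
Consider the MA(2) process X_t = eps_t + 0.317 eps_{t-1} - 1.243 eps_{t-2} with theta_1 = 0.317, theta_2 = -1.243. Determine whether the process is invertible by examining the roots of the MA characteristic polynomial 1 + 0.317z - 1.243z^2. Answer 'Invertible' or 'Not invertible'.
\text{Not invertible}

The MA(q) characteristic polynomial is P(z) = 1 + 0.317z - 1.243z^2.
Invertibility requires all roots to lie outside the unit circle, i.e. |z| > 1 for every root.
Set 1 + (0.317) z + (-1.243) z^2 = 0, i.e. a z^2 + b z + c = 0 with a = -1.243, b = 0.317, c = 1.
Discriminant D = b^2 - 4ac = (0.317)^2 - 4*(-1.243)*1 = 0.100489 - (-4.972) = 5.072489.
D >= 0, so the roots are real: z = (-b +/- sqrt(D)) / (2a) = (-0.317 +/- 2.252219) / (-2.486).
  z_1 = (-0.317 + 2.252219) / (-2.486) = -0.7784,   |z_1| = 0.7784.
  z_2 = (-0.317 - 2.252219) / (-2.486) = 1.0335,   |z_2| = 1.0335.
Moduli of all roots: 0.7784, 1.0335.
All moduli strictly greater than 1? No.
Verdict: Not invertible.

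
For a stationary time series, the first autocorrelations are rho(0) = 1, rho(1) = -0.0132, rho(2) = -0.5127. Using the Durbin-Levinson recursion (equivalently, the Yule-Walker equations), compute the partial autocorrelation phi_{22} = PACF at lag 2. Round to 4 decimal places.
\phi_{22} = -0.5130

The PACF at lag k is phi_{kk}, the last component of the solution
to the Yule-Walker system G_k phi = r_k where
  (G_k)_{ij} = rho(|i - j|), (r_k)_i = rho(i), i,j = 1..k.
Equivalently, Durbin-Levinson gives phi_{kk} iteratively:
  phi_{11} = rho(1)
  phi_{kk} = [rho(k) - sum_{j=1..k-1} phi_{k-1,j} rho(k-j)]
            / [1 - sum_{j=1..k-1} phi_{k-1,j} rho(j)],
  phi_{k,j} = phi_{k-1,j} - phi_{kk} phi_{k-1,k-j},  j = 1..k-1.
Step k = 1:
  phi_11 = rho(1) = -0.0132.
Step k = 2:
  phi_22 = [rho(2) - phi_11 rho(1)] / [1 - phi_11 rho(1)] = [-0.5127 - (-0.0132)(-0.0132)] / [1 - (-0.0132)(-0.0132)]
         = -0.51287424 / 0.99982576 = -0.513.
Therefore phi_{22} = -0.5130.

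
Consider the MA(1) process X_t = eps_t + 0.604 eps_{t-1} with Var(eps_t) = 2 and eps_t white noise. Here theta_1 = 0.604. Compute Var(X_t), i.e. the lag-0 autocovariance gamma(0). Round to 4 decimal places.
\gamma(0) = 2.7296

For an MA(q) process X_t = eps_t + sum_i theta_i eps_{t-i} with
Var(eps_t) = sigma^2, the variance is
  gamma(0) = sigma^2 * (1 + sum_i theta_i^2).
  sum_i theta_i^2 = (0.604)^2 = 0.364816.
  gamma(0) = 2 * (1 + 0.364816) = 2 * 1.364816 = 2.729632, which rounds to 2.7296.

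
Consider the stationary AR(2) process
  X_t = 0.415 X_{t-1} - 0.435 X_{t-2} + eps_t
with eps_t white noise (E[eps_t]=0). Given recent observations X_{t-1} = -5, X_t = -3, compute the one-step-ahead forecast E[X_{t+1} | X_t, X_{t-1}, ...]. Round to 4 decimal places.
E[X_{t+1} \mid \mathcal F_t] = 0.9300

For an AR(p) model X_t = c + sum_i phi_i X_{t-i} + eps_t, the
one-step-ahead conditional mean is
  E[X_{t+1} | X_t, ...] = c + sum_i phi_i X_{t+1-i}.
Substitute known values:
  E[X_{t+1} | ...] = (0.415) * (-3) + (-0.435) * (-5)
                   = 0.9300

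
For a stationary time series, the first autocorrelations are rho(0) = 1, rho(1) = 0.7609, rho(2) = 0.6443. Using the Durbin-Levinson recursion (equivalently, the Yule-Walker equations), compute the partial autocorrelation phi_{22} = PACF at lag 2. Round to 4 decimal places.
\phi_{22} = 0.1552

The PACF at lag k is phi_{kk}, the last component of the solution
to the Yule-Walker system G_k phi = r_k where
  (G_k)_{ij} = rho(|i - j|), (r_k)_i = rho(i), i,j = 1..k.
Equivalently, Durbin-Levinson gives phi_{kk} iteratively:
  phi_{11} = rho(1)
  phi_{kk} = [rho(k) - sum_{j=1..k-1} phi_{k-1,j} rho(k-j)]
            / [1 - sum_{j=1..k-1} phi_{k-1,j} rho(j)],
  phi_{k,j} = phi_{k-1,j} - phi_{kk} phi_{k-1,k-j},  j = 1..k-1.
Step k = 1:
  phi_11 = rho(1) = 0.7609.
Step k = 2:
  phi_22 = [rho(2) - phi_11 rho(1)] / [1 - phi_11 rho(1)] = [0.6443 - (0.7609)(0.7609)] / [1 - (0.7609)(0.7609)]
         = 0.06533119 / 0.42103119 = 0.1552.
Therefore phi_{22} = 0.1552.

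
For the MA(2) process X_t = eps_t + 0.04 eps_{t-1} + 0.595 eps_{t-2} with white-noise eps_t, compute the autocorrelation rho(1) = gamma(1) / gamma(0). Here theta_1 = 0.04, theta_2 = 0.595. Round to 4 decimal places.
\rho(1) = 0.0471

For an MA(q) process with theta_0 = 1, the autocovariance is
  gamma(k) = sigma^2 * sum_{i=0..q-k} theta_i * theta_{i+k},
and rho(k) = gamma(k) / gamma(0). Sigma^2 cancels.
  numerator   = (1)*(0.04) + (0.04)*(0.595) = 0.0638.
  denominator = (1)^2 + (0.04)^2 + (0.595)^2 = 1.355625.
  rho(1) = 0.0638 / 1.355625 = 0.0471.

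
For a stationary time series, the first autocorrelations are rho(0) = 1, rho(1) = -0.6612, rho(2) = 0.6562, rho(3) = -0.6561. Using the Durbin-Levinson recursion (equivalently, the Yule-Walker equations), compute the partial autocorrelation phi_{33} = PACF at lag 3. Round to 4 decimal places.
\phi_{33} = -0.2801

The PACF at lag k is phi_{kk}, the last component of the solution
to the Yule-Walker system G_k phi = r_k where
  (G_k)_{ij} = rho(|i - j|), (r_k)_i = rho(i), i,j = 1..k.
Equivalently, Durbin-Levinson gives phi_{kk} iteratively:
  phi_{11} = rho(1)
  phi_{kk} = [rho(k) - sum_{j=1..k-1} phi_{k-1,j} rho(k-j)]
            / [1 - sum_{j=1..k-1} phi_{k-1,j} rho(j)],
  phi_{k,j} = phi_{k-1,j} - phi_{kk} phi_{k-1,k-j},  j = 1..k-1.
Step k = 1:
  phi_11 = rho(1) = -0.6612.
Step k = 2:
  phi_22 = [rho(2) - phi_11 rho(1)] / [1 - phi_11 rho(1)] = [0.6562 - (-0.6612)(-0.6612)] / [1 - (-0.6612)(-0.6612)]
         = 0.21901456 / 0.56281456 = 0.389142.
  Update: phi_21 = phi_11 - phi_22 phi_11 = -0.6612 - (0.389142)(-0.6612) = -0.4039.
Step k = 3:
  phi_33 = [rho(3) - phi_21 rho(2) - phi_22 rho(1)] / [1 - phi_21 rho(1) - phi_22 rho(2)]
    numerator   = -0.6561 - (-0.4039)(0.6562) - (0.389142)(-0.6612) = -0.13376067
    denominator = 1 - (-0.4039)(-0.6612) - (0.389142)(0.6562) = 0.47758688
  phi_33 = -0.13376067 / 0.47758688 = -0.2801.
Therefore phi_{33} = -0.2801.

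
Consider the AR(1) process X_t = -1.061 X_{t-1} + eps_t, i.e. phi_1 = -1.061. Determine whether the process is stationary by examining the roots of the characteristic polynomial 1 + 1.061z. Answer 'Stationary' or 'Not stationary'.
\text{Not stationary}

The AR(p) characteristic polynomial is P(z) = 1 + 1.061z.
Stationarity requires all roots to lie outside the unit circle, i.e. |z| > 1 for every root.
This is linear in z: 1 + (1.061) z = 0  =>  z = -1/(1.061) = -0.942507,  |z| = 0.942507.
Moduli of all roots: 0.9425.
All moduli strictly greater than 1? No.
Verdict: Not stationary.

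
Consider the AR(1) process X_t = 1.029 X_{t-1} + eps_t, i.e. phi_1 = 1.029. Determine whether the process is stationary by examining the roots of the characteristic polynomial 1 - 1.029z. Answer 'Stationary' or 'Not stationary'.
\text{Not stationary}

The AR(p) characteristic polynomial is P(z) = 1 - 1.029z.
Stationarity requires all roots to lie outside the unit circle, i.e. |z| > 1 for every root.
This is linear in z: 1 + (-1.029) z = 0  =>  z = -1/(-1.029) = 0.971817,  |z| = 0.971817.
Moduli of all roots: 0.9718.
All moduli strictly greater than 1? No.
Verdict: Not stationary.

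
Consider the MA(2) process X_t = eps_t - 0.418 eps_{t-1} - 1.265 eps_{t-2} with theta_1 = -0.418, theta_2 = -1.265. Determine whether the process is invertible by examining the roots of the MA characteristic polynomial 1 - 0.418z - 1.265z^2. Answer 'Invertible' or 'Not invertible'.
\text{Not invertible}

The MA(q) characteristic polynomial is P(z) = 1 - 0.418z - 1.265z^2.
Invertibility requires all roots to lie outside the unit circle, i.e. |z| > 1 for every root.
Set 1 + (-0.418) z + (-1.265) z^2 = 0, i.e. a z^2 + b z + c = 0 with a = -1.265, b = -0.418, c = 1.
Discriminant D = b^2 - 4ac = (-0.418)^2 - 4*(-1.265)*1 = 0.174724 - (-5.06) = 5.234724.
D >= 0, so the roots are real: z = (-b +/- sqrt(D)) / (2a) = (0.418 +/- 2.287952) / (-2.53).
  z_1 = (0.418 + 2.287952) / (-2.53) = -1.0695,   |z_1| = 1.0695.
  z_2 = (0.418 - 2.287952) / (-2.53) = 0.7391,   |z_2| = 0.7391.
Moduli of all roots: 1.0695, 0.7391.
All moduli strictly greater than 1? No.
Verdict: Not invertible.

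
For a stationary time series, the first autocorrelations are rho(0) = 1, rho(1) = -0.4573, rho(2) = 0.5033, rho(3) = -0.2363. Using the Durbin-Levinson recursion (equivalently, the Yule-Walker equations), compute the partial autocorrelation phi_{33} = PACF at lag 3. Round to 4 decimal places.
\phi_{33} = 0.1150

The PACF at lag k is phi_{kk}, the last component of the solution
to the Yule-Walker system G_k phi = r_k where
  (G_k)_{ij} = rho(|i - j|), (r_k)_i = rho(i), i,j = 1..k.
Equivalently, Durbin-Levinson gives phi_{kk} iteratively:
  phi_{11} = rho(1)
  phi_{kk} = [rho(k) - sum_{j=1..k-1} phi_{k-1,j} rho(k-j)]
            / [1 - sum_{j=1..k-1} phi_{k-1,j} rho(j)],
  phi_{k,j} = phi_{k-1,j} - phi_{kk} phi_{k-1,k-j},  j = 1..k-1.
Step k = 1:
  phi_11 = rho(1) = -0.4573.
Step k = 2:
  phi_22 = [rho(2) - phi_11 rho(1)] / [1 - phi_11 rho(1)] = [0.5033 - (-0.4573)(-0.4573)] / [1 - (-0.4573)(-0.4573)]
         = 0.29417671 / 0.79087671 = 0.371963.
  Update: phi_21 = phi_11 - phi_22 phi_11 = -0.4573 - (0.371963)(-0.4573) = -0.287201.
Step k = 3:
  phi_33 = [rho(3) - phi_21 rho(2) - phi_22 rho(1)] / [1 - phi_21 rho(1) - phi_22 rho(2)]
    numerator   = -0.2363 - (-0.287201)(0.5033) - (0.371963)(-0.4573) = 0.07834706
    denominator = 1 - (-0.287201)(-0.4573) - (0.371963)(0.5033) = 0.68145392
  phi_33 = 0.07834706 / 0.68145392 = 0.115.
Therefore phi_{33} = 0.1150.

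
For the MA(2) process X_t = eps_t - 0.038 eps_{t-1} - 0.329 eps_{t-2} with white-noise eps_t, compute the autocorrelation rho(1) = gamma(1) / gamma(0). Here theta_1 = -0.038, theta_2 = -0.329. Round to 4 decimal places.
\rho(1) = -0.0230

For an MA(q) process with theta_0 = 1, the autocovariance is
  gamma(k) = sigma^2 * sum_{i=0..q-k} theta_i * theta_{i+k},
and rho(k) = gamma(k) / gamma(0). Sigma^2 cancels.
  numerator   = (1)*(-0.038) + (-0.038)*(-0.329) = -0.025498.
  denominator = (1)^2 + (-0.038)^2 + (-0.329)^2 = 1.109685.
  rho(1) = -0.025498 / 1.109685 = -0.0230.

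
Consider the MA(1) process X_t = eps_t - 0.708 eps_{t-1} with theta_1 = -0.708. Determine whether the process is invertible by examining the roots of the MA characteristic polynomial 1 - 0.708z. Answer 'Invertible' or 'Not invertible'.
\text{Invertible}

The MA(q) characteristic polynomial is P(z) = 1 - 0.708z.
Invertibility requires all roots to lie outside the unit circle, i.e. |z| > 1 for every root.
This is linear in z: 1 + (-0.708) z = 0  =>  z = -1/(-0.708) = 1.412429,  |z| = 1.412429.
Moduli of all roots: 1.4124.
All moduli strictly greater than 1? Yes.
Verdict: Invertible.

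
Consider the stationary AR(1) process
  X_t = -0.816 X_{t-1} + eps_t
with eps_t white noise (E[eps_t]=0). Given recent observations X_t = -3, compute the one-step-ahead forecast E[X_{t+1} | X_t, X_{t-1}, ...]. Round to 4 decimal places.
E[X_{t+1} \mid \mathcal F_t] = 2.4480

For an AR(p) model X_t = c + sum_i phi_i X_{t-i} + eps_t, the
one-step-ahead conditional mean is
  E[X_{t+1} | X_t, ...] = c + sum_i phi_i X_{t+1-i}.
Substitute known values:
  E[X_{t+1} | ...] = (-0.816) * (-3)
                   = 2.4480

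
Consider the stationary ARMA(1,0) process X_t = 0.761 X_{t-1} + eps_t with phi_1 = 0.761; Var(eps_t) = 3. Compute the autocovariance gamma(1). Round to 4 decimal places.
\gamma(1) = 5.4244

Multiply the model equation by X_{t-k} and take expectations. With theta_0 = psi_0 = 1 and psi_j the MA(infinity) weights, this gives
  gamma(k) - sum_i phi_i gamma(k-i) = c_k,
  c_k = sigma^2 * sum_{j=k..q} theta_j psi_{j-k}   (c_k = 0 for k > q),
using gamma(-m) = gamma(m).
Pure AR (q = 0): c_0 = sigma^2 = 3, c_k = 0 for k >= 1.
Equations for k = 0 and k = 1 (AR order 1):
  gamma(0) = phi_1 gamma(1) + c_0
  gamma(1) = phi_1 gamma(0) + c_1
Substituting the second into the first: gamma(0) (1 - phi_1^2) = c_0 + phi_1 c_1, so
  gamma(0) = c_0 / (1 - phi_1^2) = 3 / (1 - (0.761)^2) = 3 / 0.420879 = 7.127939.
  gamma(1) = phi_1 gamma(0) = (0.761)(7.127939) = 5.424362.
Therefore gamma(1) = 5.4244 (to 4 decimal places).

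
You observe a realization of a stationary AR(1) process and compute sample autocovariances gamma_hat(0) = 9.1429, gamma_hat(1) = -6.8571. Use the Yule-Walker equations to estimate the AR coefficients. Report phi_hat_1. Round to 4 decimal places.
\hat\phi_{1} = -0.7500

The Yule-Walker equations for an AR(p) process read, in matrix form,
  Gamma_p phi = r_p,   with   (Gamma_p)_{ij} = gamma(|i - j|),
                       (r_p)_i = gamma(i),   i,j = 1..p.
Substitute the sample gammas (Toeplitz matrix and right-hand side of size 1):
  Gamma_p = [[9.1429]]
  r_p     = [-6.8571]
With p = 1 this is the single equation gamma(0) phi_1 = gamma(1):
  phi_hat_1 = gamma(1) / gamma(0) = -6.8571 / 9.1429 = -0.7500.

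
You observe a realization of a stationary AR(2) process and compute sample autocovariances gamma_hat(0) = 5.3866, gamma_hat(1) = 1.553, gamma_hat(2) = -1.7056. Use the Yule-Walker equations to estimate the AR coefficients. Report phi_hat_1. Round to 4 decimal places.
\hat\phi_{1} = 0.4140

The Yule-Walker equations for an AR(p) process read, in matrix form,
  Gamma_p phi = r_p,   with   (Gamma_p)_{ij} = gamma(|i - j|),
                       (r_p)_i = gamma(i),   i,j = 1..p.
Substitute the sample gammas (Toeplitz matrix and right-hand side of size 2):
  Gamma_p = [[5.3866, 1.553], [1.553, 5.3866]]
  r_p     = [1.553, -1.7056]
Written out:
  5.3866 phi_1 + 1.553 phi_2 = 1.553
  1.553 phi_1 + 5.3866 phi_2 = -1.7056
Solve by Cramer's rule:
  det = gamma(0)^2 - gamma(1)^2 = (5.3866)^2 - (1.553)^2 = 29.01545956 - 2.411809 = 26.60365056
  phi_hat_1 = [gamma(1) gamma(0) - gamma(1) gamma(2)] / det = [(1.553)(5.3866) - (1.553)(-1.7056)] / 26.60365056 = 11.0141866 / 26.60365056 = 0.414
  phi_hat_2 = [gamma(0) gamma(2) - gamma(1)^2] / det = [(5.3866)(-1.7056) - (1.553)^2] / 26.60365056 = -11.59919396 / 26.60365056 = -0.436
So phi_hat = [0.4140, -0.4360].
Therefore phi_hat_1 = 0.4140.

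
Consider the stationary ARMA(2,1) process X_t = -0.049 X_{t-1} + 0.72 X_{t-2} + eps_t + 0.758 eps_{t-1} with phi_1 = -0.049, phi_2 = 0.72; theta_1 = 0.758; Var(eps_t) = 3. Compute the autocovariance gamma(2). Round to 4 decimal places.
\gamma(2) = 5.7318

Multiply the model equation by X_{t-k} and take expectations. With theta_0 = psi_0 = 1 and psi_j the MA(infinity) weights, this gives
  gamma(k) - sum_i phi_i gamma(k-i) = c_k,
  c_k = sigma^2 * sum_{j=k..q} theta_j psi_{j-k}   (c_k = 0 for k > q),
using gamma(-m) = gamma(m).
psi-weights needed (psi_j = theta_j + sum_i phi_i psi_{j-i}):
  psi_1 = theta_1 + phi_1 = 0.758 + (-0.049) = 0.709
Right-hand sides:
  c_0 = sigma^2 (1 + theta_1 psi_1) = 3 * (1 + (0.758)(0.709)) = 3 * 1.537422 = 4.612266
  c_1 = sigma^2 theta_1 = 3 * (0.758) = 2.274
  c_2 = 0
Equations for k = 0, 1, 2 (AR order 2, c_2 = 0):
  (E0) gamma(0) = phi_1 gamma(1) + phi_2 gamma(2) + c_0
  (E1) gamma(1) = phi_1 gamma(0) + phi_2 gamma(1) + c_1
  (E2) gamma(2) = phi_1 gamma(1) + phi_2 gamma(0)
From (E1): gamma(1) = A gamma(0) + B with
  A = phi_1 / (1 - phi_2) = -0.049 / 0.28 = -0.175,   B = c_1 / (1 - phi_2) = 2.274 / 0.28 = 8.121429.
Insert (E2) into (E0): gamma(0) (1 - phi_2^2) = phi_1 (1 + phi_2) gamma(1) + c_0.
  phi_1 (1 + phi_2) = (-0.049)(1.72) = -0.08428,   1 - phi_2^2 = 0.4816.
Replace gamma(1) by A gamma(0) + B and collect gamma(0):
  gamma(0) [0.4816 - (-0.08428)(-0.175)] = (-0.08428)(8.121429) + 4.612266
  gamma(0) * 0.466851 = 3.927792
  gamma(0) = 3.927792 / 0.466851 = 8.413374.
  gamma(1) = A gamma(0) + B = (-0.175)(8.413374) + (8.121429) = 6.649088.
  gamma(2) = phi_1 gamma(1) + phi_2 gamma(0) = (-0.049)(6.649088) + (0.72)(8.413374) = 5.731824.
Therefore gamma(2) = 5.7318 (to 4 decimal places).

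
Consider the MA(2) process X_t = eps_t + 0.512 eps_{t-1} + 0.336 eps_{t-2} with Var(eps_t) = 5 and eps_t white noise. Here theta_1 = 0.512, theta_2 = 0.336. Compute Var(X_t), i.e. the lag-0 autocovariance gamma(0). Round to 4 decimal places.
\gamma(0) = 6.8752

For an MA(q) process X_t = eps_t + sum_i theta_i eps_{t-i} with
Var(eps_t) = sigma^2, the variance is
  gamma(0) = sigma^2 * (1 + sum_i theta_i^2).
  sum_i theta_i^2 = (0.512)^2 + (0.336)^2 = 0.262144 + 0.112896 = 0.37504.
  gamma(0) = 5 * (1 + 0.37504) = 5 * 1.37504 = 6.8752.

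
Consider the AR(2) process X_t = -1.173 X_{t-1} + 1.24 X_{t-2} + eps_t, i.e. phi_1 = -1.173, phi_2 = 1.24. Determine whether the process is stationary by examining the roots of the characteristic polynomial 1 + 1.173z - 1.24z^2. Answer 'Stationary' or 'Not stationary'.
\text{Not stationary}

The AR(p) characteristic polynomial is P(z) = 1 + 1.173z - 1.24z^2.
Stationarity requires all roots to lie outside the unit circle, i.e. |z| > 1 for every root.
Set 1 + (1.173) z + (-1.24) z^2 = 0, i.e. a z^2 + b z + c = 0 with a = -1.24, b = 1.173, c = 1.
Discriminant D = b^2 - 4ac = (1.173)^2 - 4*(-1.24)*1 = 1.375929 - (-4.96) = 6.335929.
D >= 0, so the roots are real: z = (-b +/- sqrt(D)) / (2a) = (-1.173 +/- 2.517127) / (-2.48).
  z_1 = (-1.173 + 2.517127) / (-2.48) = -0.542,   |z_1| = 0.542.
  z_2 = (-1.173 - 2.517127) / (-2.48) = 1.488,   |z_2| = 1.488.
Moduli of all roots: 0.5420, 1.4880.
All moduli strictly greater than 1? No.
Verdict: Not stationary.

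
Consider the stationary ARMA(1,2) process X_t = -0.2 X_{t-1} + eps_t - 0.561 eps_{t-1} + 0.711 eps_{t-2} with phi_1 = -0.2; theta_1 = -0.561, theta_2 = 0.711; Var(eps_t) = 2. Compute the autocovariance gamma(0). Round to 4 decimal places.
\gamma(0) = 4.7106

Multiply the model equation by X_{t-k} and take expectations. With theta_0 = psi_0 = 1 and psi_j the MA(infinity) weights, this gives
  gamma(k) - sum_i phi_i gamma(k-i) = c_k,
  c_k = sigma^2 * sum_{j=k..q} theta_j psi_{j-k}   (c_k = 0 for k > q),
using gamma(-m) = gamma(m).
psi-weights needed (psi_j = theta_j + sum_i phi_i psi_{j-i}):
  psi_1 = theta_1 + phi_1 = -0.561 + (-0.2) = -0.761
  psi_2 = theta_2 + phi_1 psi_1 = 0.711 + (-0.2)(-0.761) = 0.8632
Right-hand sides:
  c_0 = sigma^2 (1 + theta_1 psi_1 + theta_2 psi_2) = 2 * (1 + (-0.561)(-0.761) + (0.711)(0.8632)) = 2 * 2.040656 = 4.081312
  c_1 = sigma^2 (theta_1 + theta_2 psi_1) = 2 * (-0.561 + (0.711)(-0.761)) = -2.204142
  c_2 = sigma^2 theta_2 = 2 * (0.711) = 1.422
Equations for k = 0 and k = 1 (AR order 1):
  gamma(0) = phi_1 gamma(1) + c_0
  gamma(1) = phi_1 gamma(0) + c_1
Substituting the second into the first: gamma(0) (1 - phi_1^2) = c_0 + phi_1 c_1, so
  gamma(0) = (c_0 + phi_1 c_1) / (1 - phi_1^2) = (4.081312 + (-0.2)(-2.204142)) / (1 - (-0.2)^2) = 4.522141 / 0.96 = 4.710563.
Therefore gamma(0) = 4.7106 (to 4 decimal places).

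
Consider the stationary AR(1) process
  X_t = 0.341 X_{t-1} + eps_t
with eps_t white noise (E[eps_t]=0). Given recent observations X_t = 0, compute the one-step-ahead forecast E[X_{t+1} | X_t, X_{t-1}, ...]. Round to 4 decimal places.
E[X_{t+1} \mid \mathcal F_t] = 0.0000

For an AR(p) model X_t = c + sum_i phi_i X_{t-i} + eps_t, the
one-step-ahead conditional mean is
  E[X_{t+1} | X_t, ...] = c + sum_i phi_i X_{t+1-i}.
Substitute known values:
  E[X_{t+1} | ...] = (0.341) * (0)
                   = 0.0000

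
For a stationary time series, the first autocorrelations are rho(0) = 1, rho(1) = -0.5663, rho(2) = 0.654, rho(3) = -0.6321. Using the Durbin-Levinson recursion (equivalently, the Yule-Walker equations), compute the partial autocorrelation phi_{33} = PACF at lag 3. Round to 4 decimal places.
\phi_{33} = -0.3211

The PACF at lag k is phi_{kk}, the last component of the solution
to the Yule-Walker system G_k phi = r_k where
  (G_k)_{ij} = rho(|i - j|), (r_k)_i = rho(i), i,j = 1..k.
Equivalently, Durbin-Levinson gives phi_{kk} iteratively:
  phi_{11} = rho(1)
  phi_{kk} = [rho(k) - sum_{j=1..k-1} phi_{k-1,j} rho(k-j)]
            / [1 - sum_{j=1..k-1} phi_{k-1,j} rho(j)],
  phi_{k,j} = phi_{k-1,j} - phi_{kk} phi_{k-1,k-j},  j = 1..k-1.
Step k = 1:
  phi_11 = rho(1) = -0.5663.
Step k = 2:
  phi_22 = [rho(2) - phi_11 rho(1)] / [1 - phi_11 rho(1)] = [0.654 - (-0.5663)(-0.5663)] / [1 - (-0.5663)(-0.5663)]
         = 0.33330431 / 0.67930431 = 0.490655.
  Update: phi_21 = phi_11 - phi_22 phi_11 = -0.5663 - (0.490655)(-0.5663) = -0.288442.
Step k = 3:
  phi_33 = [rho(3) - phi_21 rho(2) - phi_22 rho(1)] / [1 - phi_21 rho(1) - phi_22 rho(2)]
    numerator   = -0.6321 - (-0.288442)(0.654) - (0.490655)(-0.5663) = -0.16560088
    denominator = 1 - (-0.288442)(-0.5663) - (0.490655)(0.654) = 0.51576676
  phi_33 = -0.16560088 / 0.51576676 = -0.3211.
Therefore phi_{33} = -0.3211.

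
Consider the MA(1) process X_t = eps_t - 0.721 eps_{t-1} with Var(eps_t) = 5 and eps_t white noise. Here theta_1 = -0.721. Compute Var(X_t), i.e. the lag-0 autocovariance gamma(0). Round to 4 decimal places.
\gamma(0) = 7.5992

For an MA(q) process X_t = eps_t + sum_i theta_i eps_{t-i} with
Var(eps_t) = sigma^2, the variance is
  gamma(0) = sigma^2 * (1 + sum_i theta_i^2).
  sum_i theta_i^2 = (-0.721)^2 = 0.519841.
  gamma(0) = 5 * (1 + 0.519841) = 5 * 1.519841 = 7.599205, which rounds to 7.5992.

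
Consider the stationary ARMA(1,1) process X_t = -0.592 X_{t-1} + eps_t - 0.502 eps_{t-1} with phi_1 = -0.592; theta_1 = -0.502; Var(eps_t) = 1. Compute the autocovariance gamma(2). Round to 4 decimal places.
\gamma(2) = 1.2934

Multiply the model equation by X_{t-k} and take expectations. With theta_0 = psi_0 = 1 and psi_j the MA(infinity) weights, this gives
  gamma(k) - sum_i phi_i gamma(k-i) = c_k,
  c_k = sigma^2 * sum_{j=k..q} theta_j psi_{j-k}   (c_k = 0 for k > q),
using gamma(-m) = gamma(m).
psi-weights needed (psi_j = theta_j + sum_i phi_i psi_{j-i}):
  psi_1 = theta_1 + phi_1 = -0.502 + (-0.592) = -1.094
Right-hand sides:
  c_0 = sigma^2 (1 + theta_1 psi_1) = 1 * (1 + (-0.502)(-1.094)) = 1 * 1.549188 = 1.549188
  c_1 = sigma^2 theta_1 = 1 * (-0.502) = -0.502
  c_2 = 0
Equations for k = 0 and k = 1 (AR order 1):
  gamma(0) = phi_1 gamma(1) + c_0
  gamma(1) = phi_1 gamma(0) + c_1
Substituting the second into the first: gamma(0) (1 - phi_1^2) = c_0 + phi_1 c_1, so
  gamma(0) = (c_0 + phi_1 c_1) / (1 - phi_1^2) = (1.549188 + (-0.592)(-0.502)) / (1 - (-0.592)^2) = 1.846372 / 0.649536 = 2.842601.
  gamma(1) = phi_1 gamma(0) + c_1 = (-0.592)(2.842601) + (-0.502) = -2.18482.
For k = 2 (> q): gamma(2) = phi_1 gamma(1) = (-0.592)(-2.18482) = 1.293413.
Therefore gamma(2) = 1.2934 (to 4 decimal places).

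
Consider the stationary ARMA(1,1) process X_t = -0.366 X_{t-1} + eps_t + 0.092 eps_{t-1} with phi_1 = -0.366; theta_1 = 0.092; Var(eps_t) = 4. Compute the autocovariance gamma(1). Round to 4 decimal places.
\gamma(1) = -1.2229

Multiply the model equation by X_{t-k} and take expectations. With theta_0 = psi_0 = 1 and psi_j the MA(infinity) weights, this gives
  gamma(k) - sum_i phi_i gamma(k-i) = c_k,
  c_k = sigma^2 * sum_{j=k..q} theta_j psi_{j-k}   (c_k = 0 for k > q),
using gamma(-m) = gamma(m).
psi-weights needed (psi_j = theta_j + sum_i phi_i psi_{j-i}):
  psi_1 = theta_1 + phi_1 = 0.092 + (-0.366) = -0.274
Right-hand sides:
  c_0 = sigma^2 (1 + theta_1 psi_1) = 4 * (1 + (0.092)(-0.274)) = 4 * 0.974792 = 3.899168
  c_1 = sigma^2 theta_1 = 4 * (0.092) = 0.368
  c_2 = 0
Equations for k = 0 and k = 1 (AR order 1):
  gamma(0) = phi_1 gamma(1) + c_0
  gamma(1) = phi_1 gamma(0) + c_1
Substituting the second into the first: gamma(0) (1 - phi_1^2) = c_0 + phi_1 c_1, so
  gamma(0) = (c_0 + phi_1 c_1) / (1 - phi_1^2) = (3.899168 + (-0.366)(0.368)) / (1 - (-0.366)^2) = 3.76448 / 0.866044 = 4.346754.
  gamma(1) = phi_1 gamma(0) + c_1 = (-0.366)(4.346754) + (0.368) = -1.222912.
Therefore gamma(1) = -1.2229 (to 4 decimal places).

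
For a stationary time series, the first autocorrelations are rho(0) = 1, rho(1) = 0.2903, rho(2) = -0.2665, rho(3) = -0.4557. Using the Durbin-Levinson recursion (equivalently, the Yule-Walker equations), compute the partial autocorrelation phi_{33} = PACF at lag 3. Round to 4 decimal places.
\phi_{33} = -0.3040

The PACF at lag k is phi_{kk}, the last component of the solution
to the Yule-Walker system G_k phi = r_k where
  (G_k)_{ij} = rho(|i - j|), (r_k)_i = rho(i), i,j = 1..k.
Equivalently, Durbin-Levinson gives phi_{kk} iteratively:
  phi_{11} = rho(1)
  phi_{kk} = [rho(k) - sum_{j=1..k-1} phi_{k-1,j} rho(k-j)]
            / [1 - sum_{j=1..k-1} phi_{k-1,j} rho(j)],
  phi_{k,j} = phi_{k-1,j} - phi_{kk} phi_{k-1,k-j},  j = 1..k-1.
Step k = 1:
  phi_11 = rho(1) = 0.2903.
Step k = 2:
  phi_22 = [rho(2) - phi_11 rho(1)] / [1 - phi_11 rho(1)] = [-0.2665 - (0.2903)(0.2903)] / [1 - (0.2903)(0.2903)]
         = -0.35077409 / 0.91572591 = -0.383056.
  Update: phi_21 = phi_11 - phi_22 phi_11 = 0.2903 - (-0.383056)(0.2903) = 0.401501.
Step k = 3:
  phi_33 = [rho(3) - phi_21 rho(2) - phi_22 rho(1)] / [1 - phi_21 rho(1) - phi_22 rho(2)]
    numerator   = -0.4557 - (0.401501)(-0.2665) - (-0.383056)(0.2903) = -0.23749887
    denominator = 1 - (0.401501)(0.2903) - (-0.383056)(-0.2665) = 0.78135987
  phi_33 = -0.23749887 / 0.78135987 = -0.304.
Therefore phi_{33} = -0.3040.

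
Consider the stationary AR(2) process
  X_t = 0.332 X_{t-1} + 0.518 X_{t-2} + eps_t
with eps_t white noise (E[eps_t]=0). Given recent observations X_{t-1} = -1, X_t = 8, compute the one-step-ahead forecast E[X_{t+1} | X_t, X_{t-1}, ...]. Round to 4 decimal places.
E[X_{t+1} \mid \mathcal F_t] = 2.1380

For an AR(p) model X_t = c + sum_i phi_i X_{t-i} + eps_t, the
one-step-ahead conditional mean is
  E[X_{t+1} | X_t, ...] = c + sum_i phi_i X_{t+1-i}.
Substitute known values:
  E[X_{t+1} | ...] = (0.332) * (8) + (0.518) * (-1)
                   = 2.1380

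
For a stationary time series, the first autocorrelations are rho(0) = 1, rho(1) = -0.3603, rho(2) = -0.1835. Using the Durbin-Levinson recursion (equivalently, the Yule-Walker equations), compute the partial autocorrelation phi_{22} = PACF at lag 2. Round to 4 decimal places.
\phi_{22} = -0.3601

The PACF at lag k is phi_{kk}, the last component of the solution
to the Yule-Walker system G_k phi = r_k where
  (G_k)_{ij} = rho(|i - j|), (r_k)_i = rho(i), i,j = 1..k.
Equivalently, Durbin-Levinson gives phi_{kk} iteratively:
  phi_{11} = rho(1)
  phi_{kk} = [rho(k) - sum_{j=1..k-1} phi_{k-1,j} rho(k-j)]
            / [1 - sum_{j=1..k-1} phi_{k-1,j} rho(j)],
  phi_{k,j} = phi_{k-1,j} - phi_{kk} phi_{k-1,k-j},  j = 1..k-1.
Step k = 1:
  phi_11 = rho(1) = -0.3603.
Step k = 2:
  phi_22 = [rho(2) - phi_11 rho(1)] / [1 - phi_11 rho(1)] = [-0.1835 - (-0.3603)(-0.3603)] / [1 - (-0.3603)(-0.3603)]
         = -0.31331609 / 0.87018391 = -0.3601.
Therefore phi_{22} = -0.3601.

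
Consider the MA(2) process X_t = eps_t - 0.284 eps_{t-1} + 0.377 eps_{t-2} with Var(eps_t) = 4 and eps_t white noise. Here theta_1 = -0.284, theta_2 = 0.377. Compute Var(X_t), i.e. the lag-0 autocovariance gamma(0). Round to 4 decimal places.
\gamma(0) = 4.8911

For an MA(q) process X_t = eps_t + sum_i theta_i eps_{t-i} with
Var(eps_t) = sigma^2, the variance is
  gamma(0) = sigma^2 * (1 + sum_i theta_i^2).
  sum_i theta_i^2 = (-0.284)^2 + (0.377)^2 = 0.080656 + 0.142129 = 0.222785.
  gamma(0) = 4 * (1 + 0.222785) = 4 * 1.222785 = 4.89114, which rounds to 4.8911.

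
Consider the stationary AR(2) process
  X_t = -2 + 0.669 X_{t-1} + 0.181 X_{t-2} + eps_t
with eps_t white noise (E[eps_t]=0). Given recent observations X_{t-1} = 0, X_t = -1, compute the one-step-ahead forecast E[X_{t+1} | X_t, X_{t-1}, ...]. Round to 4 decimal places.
E[X_{t+1} \mid \mathcal F_t] = -2.6690

For an AR(p) model X_t = c + sum_i phi_i X_{t-i} + eps_t, the
one-step-ahead conditional mean is
  E[X_{t+1} | X_t, ...] = c + sum_i phi_i X_{t+1-i}.
Substitute known values:
  E[X_{t+1} | ...] = -2 + (0.669) * (-1) + (0.181) * (0)
                   = -2.6690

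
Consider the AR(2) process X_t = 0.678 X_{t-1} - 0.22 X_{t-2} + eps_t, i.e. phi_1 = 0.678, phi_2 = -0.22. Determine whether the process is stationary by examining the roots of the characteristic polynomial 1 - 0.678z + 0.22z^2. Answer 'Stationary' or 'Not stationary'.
\text{Stationary}

The AR(p) characteristic polynomial is P(z) = 1 - 0.678z + 0.22z^2.
Stationarity requires all roots to lie outside the unit circle, i.e. |z| > 1 for every root.
Set 1 + (-0.678) z + (0.22) z^2 = 0, i.e. a z^2 + b z + c = 0 with a = 0.22, b = -0.678, c = 1.
Discriminant D = b^2 - 4ac = (-0.678)^2 - 4*(0.22)*1 = 0.459684 - (0.88) = -0.420316.
D < 0, so the roots are the complex-conjugate pair z = (-b +/- i sqrt(-D)) / (2a) = 1.5409 +/- 1.4734i.
For a conjugate pair |z|^2 = z * conj(z) = (product of roots) = c/a = 1/(0.22) = 4.545455, so |z| = sqrt(4.545455) = 2.132 for both roots.
Moduli of all roots: 2.1320, 2.1320.
All moduli strictly greater than 1? Yes.
Verdict: Stationary.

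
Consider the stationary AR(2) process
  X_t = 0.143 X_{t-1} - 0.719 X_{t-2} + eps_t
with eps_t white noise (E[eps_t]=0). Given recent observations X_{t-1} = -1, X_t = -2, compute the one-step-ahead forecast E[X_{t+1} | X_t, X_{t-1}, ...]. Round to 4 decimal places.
E[X_{t+1} \mid \mathcal F_t] = 0.4330

For an AR(p) model X_t = c + sum_i phi_i X_{t-i} + eps_t, the
one-step-ahead conditional mean is
  E[X_{t+1} | X_t, ...] = c + sum_i phi_i X_{t+1-i}.
Substitute known values:
  E[X_{t+1} | ...] = (0.143) * (-2) + (-0.719) * (-1)
                   = 0.4330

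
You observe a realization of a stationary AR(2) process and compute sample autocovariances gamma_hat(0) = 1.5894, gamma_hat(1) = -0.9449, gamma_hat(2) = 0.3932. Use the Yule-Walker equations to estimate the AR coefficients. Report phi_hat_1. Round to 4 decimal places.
\hat\phi_{1} = -0.6920

The Yule-Walker equations for an AR(p) process read, in matrix form,
  Gamma_p phi = r_p,   with   (Gamma_p)_{ij} = gamma(|i - j|),
                       (r_p)_i = gamma(i),   i,j = 1..p.
Substitute the sample gammas (Toeplitz matrix and right-hand side of size 2):
  Gamma_p = [[1.5894, -0.9449], [-0.9449, 1.5894]]
  r_p     = [-0.9449, 0.3932]
Written out:
  1.5894 phi_1 - 0.9449 phi_2 = -0.9449
  -0.9449 phi_1 + 1.5894 phi_2 = 0.3932
Solve by Cramer's rule:
  det = gamma(0)^2 - gamma(1)^2 = (1.5894)^2 - (-0.9449)^2 = 2.52619236 - 0.89283601 = 1.63335635
  phi_hat_1 = [gamma(1) gamma(0) - gamma(1) gamma(2)] / det = [(-0.9449)(1.5894) - (-0.9449)(0.3932)] / 1.63335635 = -1.13028938 / 1.63335635 = -0.692
  phi_hat_2 = [gamma(0) gamma(2) - gamma(1)^2] / det = [(1.5894)(0.3932) - (-0.9449)^2] / 1.63335635 = -0.26788393 / 1.63335635 = -0.164
So phi_hat = [-0.6920, -0.1640].
Therefore phi_hat_1 = -0.6920.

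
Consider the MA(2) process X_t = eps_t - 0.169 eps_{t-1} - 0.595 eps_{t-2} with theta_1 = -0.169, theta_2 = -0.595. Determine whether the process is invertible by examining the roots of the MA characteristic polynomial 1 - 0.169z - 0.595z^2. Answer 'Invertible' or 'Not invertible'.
\text{Invertible}

The MA(q) characteristic polynomial is P(z) = 1 - 0.169z - 0.595z^2.
Invertibility requires all roots to lie outside the unit circle, i.e. |z| > 1 for every root.
Set 1 + (-0.169) z + (-0.595) z^2 = 0, i.e. a z^2 + b z + c = 0 with a = -0.595, b = -0.169, c = 1.
Discriminant D = b^2 - 4ac = (-0.169)^2 - 4*(-0.595)*1 = 0.028561 - (-2.38) = 2.408561.
D >= 0, so the roots are real: z = (-b +/- sqrt(D)) / (2a) = (0.169 +/- 1.551954) / (-1.19).
  z_1 = (0.169 + 1.551954) / (-1.19) = -1.4462,   |z_1| = 1.4462.
  z_2 = (0.169 - 1.551954) / (-1.19) = 1.1621,   |z_2| = 1.1621.
Moduli of all roots: 1.4462, 1.1621.
All moduli strictly greater than 1? Yes.
Verdict: Invertible.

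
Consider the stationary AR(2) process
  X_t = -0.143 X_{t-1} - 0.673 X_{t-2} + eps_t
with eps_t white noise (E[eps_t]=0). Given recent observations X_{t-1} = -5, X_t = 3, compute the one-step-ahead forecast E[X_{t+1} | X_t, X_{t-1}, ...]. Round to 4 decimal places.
E[X_{t+1} \mid \mathcal F_t] = 2.9360

For an AR(p) model X_t = c + sum_i phi_i X_{t-i} + eps_t, the
one-step-ahead conditional mean is
  E[X_{t+1} | X_t, ...] = c + sum_i phi_i X_{t+1-i}.
Substitute known values:
  E[X_{t+1} | ...] = (-0.143) * (3) + (-0.673) * (-5)
                   = 2.9360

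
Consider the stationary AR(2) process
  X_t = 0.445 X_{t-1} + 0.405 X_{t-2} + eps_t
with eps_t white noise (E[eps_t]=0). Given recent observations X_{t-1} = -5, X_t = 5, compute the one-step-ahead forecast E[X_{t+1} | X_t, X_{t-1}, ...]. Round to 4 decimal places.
E[X_{t+1} \mid \mathcal F_t] = 0.2000

For an AR(p) model X_t = c + sum_i phi_i X_{t-i} + eps_t, the
one-step-ahead conditional mean is
  E[X_{t+1} | X_t, ...] = c + sum_i phi_i X_{t+1-i}.
Substitute known values:
  E[X_{t+1} | ...] = (0.445) * (5) + (0.405) * (-5)
                   = 0.2000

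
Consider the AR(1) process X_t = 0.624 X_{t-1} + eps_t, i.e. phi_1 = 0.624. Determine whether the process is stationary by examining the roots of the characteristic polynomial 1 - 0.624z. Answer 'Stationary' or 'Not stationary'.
\text{Stationary}

The AR(p) characteristic polynomial is P(z) = 1 - 0.624z.
Stationarity requires all roots to lie outside the unit circle, i.e. |z| > 1 for every root.
This is linear in z: 1 + (-0.624) z = 0  =>  z = -1/(-0.624) = 1.602564,  |z| = 1.602564.
Moduli of all roots: 1.6026.
All moduli strictly greater than 1? Yes.
Verdict: Stationary.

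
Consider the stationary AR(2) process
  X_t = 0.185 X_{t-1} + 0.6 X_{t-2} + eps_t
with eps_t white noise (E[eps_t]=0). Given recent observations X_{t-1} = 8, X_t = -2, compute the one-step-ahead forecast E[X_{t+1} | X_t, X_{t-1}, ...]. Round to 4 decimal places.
E[X_{t+1} \mid \mathcal F_t] = 4.4300

For an AR(p) model X_t = c + sum_i phi_i X_{t-i} + eps_t, the
one-step-ahead conditional mean is
  E[X_{t+1} | X_t, ...] = c + sum_i phi_i X_{t+1-i}.
Substitute known values:
  E[X_{t+1} | ...] = (0.185) * (-2) + (0.6) * (8)
                   = 4.4300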